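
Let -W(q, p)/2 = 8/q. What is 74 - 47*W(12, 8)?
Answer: 410/3 ≈ 136.67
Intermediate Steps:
W(q, p) = -16/q
74 - 47*W(12, 8) = 74 - (-752)/12 = 74 - 47*(-4/3) = 74 + 188/3 = 410/3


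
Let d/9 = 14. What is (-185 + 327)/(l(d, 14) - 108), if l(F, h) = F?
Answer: 71/9 ≈ 7.8889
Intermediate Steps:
d = 126 (d = 9*14 = 126)
(-185 + 327)/(l(d, 14) - 108) = (-185 + 327)/(126 - 108) = 142/18 = 142*(1/18) = 71/9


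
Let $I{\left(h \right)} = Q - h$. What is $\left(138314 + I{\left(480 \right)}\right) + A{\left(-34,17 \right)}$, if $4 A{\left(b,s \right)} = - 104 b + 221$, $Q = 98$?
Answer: $\frac{555485}{4} \approx 1.3887 \cdot 10^{5}$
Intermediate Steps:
$A{\left(b,s \right)} = \frac{221}{4} - 26 b$ ($A{\left(b,s \right)} = \frac{- 104 b + 221}{4} = \frac{221 - 104 b}{4} = \frac{221}{4} - 26 b$)
$I{\left(h \right)} = 98 - h$
$\left(138314 + I{\left(480 \right)}\right) + A{\left(-34,17 \right)} = \left(138314 + \left(98 - 480\right)\right) + \left(\frac{221}{4} - -884\right) = \left(138314 + \left(98 - 480\right)\right) + \left(\frac{221}{4} + 884\right) = \left(138314 - 382\right) + \frac{3757}{4} = 137932 + \frac{3757}{4} = \frac{555485}{4}$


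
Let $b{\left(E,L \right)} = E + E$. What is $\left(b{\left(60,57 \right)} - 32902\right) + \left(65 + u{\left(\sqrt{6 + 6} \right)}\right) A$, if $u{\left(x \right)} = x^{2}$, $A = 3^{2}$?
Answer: $-32089$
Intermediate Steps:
$A = 9$
$b{\left(E,L \right)} = 2 E$
$\left(b{\left(60,57 \right)} - 32902\right) + \left(65 + u{\left(\sqrt{6 + 6} \right)}\right) A = \left(2 \cdot 60 - 32902\right) + \left(65 + \left(\sqrt{6 + 6}\right)^{2}\right) 9 = \left(120 - 32902\right) + \left(65 + \left(\sqrt{12}\right)^{2}\right) 9 = -32782 + \left(65 + \left(2 \sqrt{3}\right)^{2}\right) 9 = -32782 + \left(65 + 12\right) 9 = -32782 + 77 \cdot 9 = -32782 + 693 = -32089$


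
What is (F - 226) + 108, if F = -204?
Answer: -322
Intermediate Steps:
(F - 226) + 108 = (-204 - 226) + 108 = -430 + 108 = -322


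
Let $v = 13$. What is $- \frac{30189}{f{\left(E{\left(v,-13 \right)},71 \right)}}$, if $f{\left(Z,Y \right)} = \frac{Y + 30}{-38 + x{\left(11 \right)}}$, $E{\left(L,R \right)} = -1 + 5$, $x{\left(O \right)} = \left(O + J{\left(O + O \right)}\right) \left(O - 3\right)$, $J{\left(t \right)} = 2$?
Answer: $- \frac{1992474}{101} \approx -19727.0$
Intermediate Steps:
$x{\left(O \right)} = \left(-3 + O\right) \left(2 + O\right)$ ($x{\left(O \right)} = \left(O + 2\right) \left(O - 3\right) = \left(2 + O\right) \left(-3 + O\right) = \left(-3 + O\right) \left(2 + O\right)$)
$E{\left(L,R \right)} = 4$
$f{\left(Z,Y \right)} = \frac{5}{11} + \frac{Y}{66}$ ($f{\left(Z,Y \right)} = \frac{Y + 30}{-38 - \left(17 - 121\right)} = \frac{30 + Y}{-38 - -104} = \frac{30 + Y}{-38 + 104} = \frac{30 + Y}{66} = \left(30 + Y\right) \frac{1}{66} = \frac{5}{11} + \frac{Y}{66}$)
$- \frac{30189}{f{\left(E{\left(v,-13 \right)},71 \right)}} = - \frac{30189}{\frac{5}{11} + \frac{1}{66} \cdot 71} = - \frac{30189}{\frac{5}{11} + \frac{71}{66}} = - \frac{30189}{\frac{101}{66}} = \left(-30189\right) \frac{66}{101} = - \frac{1992474}{101}$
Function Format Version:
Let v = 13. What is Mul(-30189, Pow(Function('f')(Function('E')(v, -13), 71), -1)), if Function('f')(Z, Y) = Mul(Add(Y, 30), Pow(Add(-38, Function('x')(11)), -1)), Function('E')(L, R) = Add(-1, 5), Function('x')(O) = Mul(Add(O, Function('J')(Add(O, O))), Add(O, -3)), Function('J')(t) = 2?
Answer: Rational(-1992474, 101) ≈ -19727.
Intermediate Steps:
Function('x')(O) = Mul(Add(-3, O), Add(2, O)) (Function('x')(O) = Mul(Add(O, 2), Add(O, -3)) = Mul(Add(2, O), Add(-3, O)) = Mul(Add(-3, O), Add(2, O)))
Function('E')(L, R) = 4
Function('f')(Z, Y) = Add(Rational(5, 11), Mul(Rational(1, 66), Y)) (Function('f')(Z, Y) = Mul(Add(Y, 30), Pow(Add(-38, Add(-6, Pow(11, 2), Mul(-1, 11))), -1)) = Mul(Add(30, Y), Pow(Add(-38, Add(-6, 121, -11)), -1)) = Mul(Add(30, Y), Pow(Add(-38, 104), -1)) = Mul(Add(30, Y), Pow(66, -1)) = Mul(Add(30, Y), Rational(1, 66)) = Add(Rational(5, 11), Mul(Rational(1, 66), Y)))
Mul(-30189, Pow(Function('f')(Function('E')(v, -13), 71), -1)) = Mul(-30189, Pow(Add(Rational(5, 11), Mul(Rational(1, 66), 71)), -1)) = Mul(-30189, Pow(Add(Rational(5, 11), Rational(71, 66)), -1)) = Mul(-30189, Pow(Rational(101, 66), -1)) = Mul(-30189, Rational(66, 101)) = Rational(-1992474, 101)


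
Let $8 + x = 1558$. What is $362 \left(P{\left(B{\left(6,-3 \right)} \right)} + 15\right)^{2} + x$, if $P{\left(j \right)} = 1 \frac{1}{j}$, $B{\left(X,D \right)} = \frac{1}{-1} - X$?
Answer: $\frac{3991342}{49} \approx 81456.0$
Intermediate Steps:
$x = 1550$ ($x = -8 + 1558 = 1550$)
$B{\left(X,D \right)} = -1 - X$
$P{\left(j \right)} = \frac{1}{j}$
$362 \left(P{\left(B{\left(6,-3 \right)} \right)} + 15\right)^{2} + x = 362 \left(\frac{1}{-1 - 6} + 15\right)^{2} + 1550 = 362 \left(\frac{1}{-7} + 15\right)^{2} + 1550 = 362 \left(- \frac{1}{7} + 15\right)^{2} + 1550 = 362 \left(\frac{104}{7}\right)^{2} + 1550 = 362 \cdot \frac{10816}{49} + 1550 = \frac{3915392}{49} + 1550 = \frac{3991342}{49}$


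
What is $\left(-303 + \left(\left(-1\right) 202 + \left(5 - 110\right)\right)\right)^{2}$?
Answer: $372100$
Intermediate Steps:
$\left(-303 + \left(\left(-1\right) 202 + \left(5 - 110\right)\right)\right)^{2} = \left(-303 - 307\right)^{2} = \left(-610\right)^{2} = 372100$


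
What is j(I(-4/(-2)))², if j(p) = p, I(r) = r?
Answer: 4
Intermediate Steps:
j(I(-4/(-2)))² = (-4/(-2))² = (-4*(-½))² = 2² = 4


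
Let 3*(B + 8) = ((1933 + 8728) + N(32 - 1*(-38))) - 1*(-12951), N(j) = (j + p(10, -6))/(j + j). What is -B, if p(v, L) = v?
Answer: -55040/7 ≈ -7862.9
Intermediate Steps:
N(j) = (10 + j)/(2*j) (N(j) = (j + 10)/(j + j) = (10 + j)/((2*j)) = (10 + j)*(1/(2*j)) = (10 + j)/(2*j))
B = 55040/7 (B = -8 + (((1933 + 8728) + (10 + (32 - 1*(-38)))/(2*(32 - 1*(-38)))) - 1*(-12951))/3 = -8 + ((10661 + (10 + (32 + 38))/(2*(32 + 38))) + 12951)/3 = -8 + ((10661 + (½)*(10 + 70)/70) + 12951)/3 = -8 + ((10661 + (½)*(1/70)*80) + 12951)/3 = -8 + ((10661 + 4/7) + 12951)/3 = -8 + (74631/7 + 12951)/3 = -8 + (⅓)*(165288/7) = -8 + 55096/7 = 55040/7 ≈ 7862.9)
-B = -1*55040/7 = -55040/7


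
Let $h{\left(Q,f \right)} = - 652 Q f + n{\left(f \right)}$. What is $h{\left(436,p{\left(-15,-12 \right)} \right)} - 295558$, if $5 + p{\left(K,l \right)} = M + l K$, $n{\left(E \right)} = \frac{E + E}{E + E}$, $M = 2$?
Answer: $-50611701$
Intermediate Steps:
$n{\left(E \right)} = 1$ ($n{\left(E \right)} = \frac{2 E}{2 E} = 2 E \frac{1}{2 E} = 1$)
$p{\left(K,l \right)} = -3 + K l$ ($p{\left(K,l \right)} = -5 + \left(2 + l K\right) = -5 + \left(2 + K l\right) = -3 + K l$)
$h{\left(Q,f \right)} = 1 - 652 Q f$ ($h{\left(Q,f \right)} = - 652 Q f + 1 = 1 - 652 Q f$)
$h{\left(436,p{\left(-15,-12 \right)} \right)} - 295558 = \left(1 - 284272 \left(-3 - -180\right)\right) - 295558 = \left(1 - 284272 \left(-3 + 180\right)\right) - 295558 = \left(1 - 284272 \cdot 177\right) - 295558 = \left(1 - 50316144\right) - 295558 = -50316143 - 295558 = -50611701$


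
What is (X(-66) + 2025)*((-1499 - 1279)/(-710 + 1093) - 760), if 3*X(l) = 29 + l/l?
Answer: -598001030/383 ≈ -1.5614e+6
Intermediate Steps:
X(l) = 10 (X(l) = (29 + l/l)/3 = (29 + 1)/3 = (1/3)*30 = 10)
(X(-66) + 2025)*((-1499 - 1279)/(-710 + 1093) - 760) = (10 + 2025)*((-1499 - 1279)/(-710 + 1093) - 760) = 2035*(-2778/383 - 760) = 2035*(-293858/383) = -598001030/383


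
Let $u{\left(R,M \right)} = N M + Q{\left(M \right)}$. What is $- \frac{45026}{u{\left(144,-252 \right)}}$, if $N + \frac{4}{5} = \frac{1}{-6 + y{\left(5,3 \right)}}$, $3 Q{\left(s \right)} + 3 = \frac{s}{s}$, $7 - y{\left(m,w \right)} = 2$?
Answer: $- \frac{337695}{3397} \approx -99.41$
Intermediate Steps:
$y{\left(m,w \right)} = 5$ ($y{\left(m,w \right)} = 7 - 2 = 5$)
$Q{\left(s \right)} = - \frac{2}{3}$ ($Q{\left(s \right)} = -1 + \frac{s \frac{1}{s}}{3} = -1 + \frac{1}{3} \cdot 1 = -1 + \frac{1}{3} = - \frac{2}{3}$)
$N = - \frac{9}{5}$ ($N = - \frac{4}{5} + \frac{1}{-6 + 5} = - \frac{4}{5} + \frac{1}{-1} = - \frac{4}{5} - 1 = - \frac{9}{5} \approx -1.8$)
$u{\left(R,M \right)} = - \frac{2}{3} - \frac{9 M}{5}$ ($u{\left(R,M \right)} = - \frac{9 M}{5} - \frac{2}{3} = - \frac{2}{3} - \frac{9 M}{5}$)
$- \frac{45026}{u{\left(144,-252 \right)}} = - \frac{45026}{- \frac{2}{3} - - \frac{2268}{5}} = - \frac{45026}{- \frac{2}{3} + \frac{2268}{5}} = - \frac{45026}{\frac{6794}{15}} = \left(-45026\right) \frac{15}{6794} = - \frac{337695}{3397}$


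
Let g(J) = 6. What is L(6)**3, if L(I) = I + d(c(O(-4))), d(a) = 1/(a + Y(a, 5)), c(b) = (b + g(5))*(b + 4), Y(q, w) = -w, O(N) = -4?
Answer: 24389/125 ≈ 195.11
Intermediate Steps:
c(b) = (4 + b)*(6 + b) (c(b) = (b + 6)*(b + 4) = (6 + b)*(4 + b) = (4 + b)*(6 + b))
d(a) = 1/(-5 + a) (d(a) = 1/(a - 1*5) = 1/(a - 5) = 1/(-5 + a))
L(I) = -1/5 + I (L(I) = I + 1/(-5 + (24 + (-4)**2 + 10*(-4))) = I + 1/(-5 + (24 + 16 - 40)) = I + 1/(-5 + 0) = I + 1/(-5) = I - 1/5 = -1/5 + I)
L(6)**3 = (-1/5 + 6)**3 = (29/5)**3 = 24389/125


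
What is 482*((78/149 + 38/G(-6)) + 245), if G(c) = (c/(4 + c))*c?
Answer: 157332512/1341 ≈ 1.1732e+5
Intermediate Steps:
G(c) = c²/(4 + c)
482*((78/149 + 38/G(-6)) + 245) = 482*((78/149 + 38/(((-6)²/(4 - 6)))) + 245) = 482*((78*(1/149) + 38/((36/(-2)))) + 245) = 482*((78/149 + 38/((36*(-½)))) + 245) = 482*((78/149 + 38/(-18)) + 245) = 482*((78/149 + 38*(-1/18)) + 245) = 482*((78/149 - 19/9) + 245) = 482*(-2129/1341 + 245) = 482*(326416/1341) = 157332512/1341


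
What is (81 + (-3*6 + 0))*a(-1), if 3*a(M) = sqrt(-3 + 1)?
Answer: 21*I*sqrt(2) ≈ 29.698*I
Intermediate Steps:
a(M) = I*sqrt(2)/3 (a(M) = sqrt(-3 + 1)/3 = sqrt(-2)/3 = (I*sqrt(2))/3 = I*sqrt(2)/3)
(81 + (-3*6 + 0))*a(-1) = (81 + (-3*6 + 0))*(I*sqrt(2)/3) = (81 + (-18 + 0))*(I*sqrt(2)/3) = (81 - 18)*(I*sqrt(2)/3) = 63*(I*sqrt(2)/3) = 21*I*sqrt(2)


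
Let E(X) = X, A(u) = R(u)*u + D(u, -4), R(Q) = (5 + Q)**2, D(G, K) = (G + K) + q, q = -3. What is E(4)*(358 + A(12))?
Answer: 15324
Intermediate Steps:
D(G, K) = -3 + G + K (D(G, K) = (G + K) - 3 = -3 + G + K)
A(u) = -7 + u + u*(5 + u)**2 (A(u) = (5 + u)**2*u + (-3 + u - 4) = u*(5 + u)**2 + (-7 + u) = -7 + u + u*(5 + u)**2)
E(4)*(358 + A(12)) = 4*(358 + (-7 + 12 + 12*(5 + 12)**2)) = 4*(358 + (-7 + 12 + 12*17**2)) = 4*(358 + (-7 + 12 + 12*289)) = 4*(358 + (-7 + 12 + 3468)) = 4*(358 + 3473) = 4*3831 = 15324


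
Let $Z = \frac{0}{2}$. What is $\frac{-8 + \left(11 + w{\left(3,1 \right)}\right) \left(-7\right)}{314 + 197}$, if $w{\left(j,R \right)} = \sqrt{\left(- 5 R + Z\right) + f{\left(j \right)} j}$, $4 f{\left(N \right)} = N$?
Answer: $- \frac{85}{511} - \frac{i \sqrt{11}}{146} \approx -0.16634 - 0.022717 i$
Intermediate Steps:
$Z = 0$ ($Z = 0 \cdot \frac{1}{2} = 0$)
$f{\left(N \right)} = \frac{N}{4}$
$w{\left(j,R \right)} = \sqrt{- 5 R + \frac{j^{2}}{4}}$ ($w{\left(j,R \right)} = \sqrt{\left(- 5 R + 0\right) + \frac{j}{4} j} = \sqrt{- 5 R + \frac{j^{2}}{4}}$)
$\frac{-8 + \left(11 + w{\left(3,1 \right)}\right) \left(-7\right)}{314 + 197} = \frac{-8 + \left(11 + \frac{\sqrt{3^{2} - 20}}{2}\right) \left(-7\right)}{314 + 197} = \frac{-8 + \left(11 + \frac{\sqrt{9 - 20}}{2}\right) \left(-7\right)}{511} = \left(-8 + \left(11 + \frac{\sqrt{-11}}{2}\right) \left(-7\right)\right) \frac{1}{511} = \left(-8 + \left(11 + \frac{i \sqrt{11}}{2}\right) \left(-7\right)\right) \frac{1}{511} = \left(-8 - \left(77 + \frac{7 i \sqrt{11}}{2}\right)\right) \frac{1}{511} = \left(-85 - \frac{7 i \sqrt{11}}{2}\right) \frac{1}{511} = - \frac{85}{511} - \frac{i \sqrt{11}}{146}$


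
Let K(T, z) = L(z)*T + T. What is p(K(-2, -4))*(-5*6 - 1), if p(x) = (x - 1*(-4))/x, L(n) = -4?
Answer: -155/3 ≈ -51.667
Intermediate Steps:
K(T, z) = -3*T (K(T, z) = -4*T + T = -3*T)
p(x) = (4 + x)/x (p(x) = (x + 4)/x = (4 + x)/x)
p(K(-2, -4))*(-5*6 - 1) = ((4 - 3*(-2))/((-3*(-2))))*(-5*6 - 1) = ((4 + 6)/6)*(-30 - 1) = ((⅙)*10)*(-31) = (5/3)*(-31) = -155/3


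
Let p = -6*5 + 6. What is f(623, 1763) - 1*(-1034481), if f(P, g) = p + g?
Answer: 1036220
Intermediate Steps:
p = -24 (p = -30 + 6 = -24)
f(P, g) = -24 + g
f(623, 1763) - 1*(-1034481) = (-24 + 1763) - 1*(-1034481) = 1739 + 1034481 = 1036220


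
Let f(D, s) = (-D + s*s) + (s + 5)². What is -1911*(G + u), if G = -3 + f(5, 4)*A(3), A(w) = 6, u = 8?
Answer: -1064427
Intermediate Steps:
f(D, s) = s² + (5 + s)² - D (f(D, s) = (-D + s²) + (5 + s)² = (s² - D) + (5 + s)² = s² + (5 + s)² - D)
G = 549 (G = -3 + (4² + (5 + 4)² - 1*5)*6 = -3 + (16 + 9² - 5)*6 = -3 + (16 + 81 - 5)*6 = -3 + 92*6 = -3 + 552 = 549)
-1911*(G + u) = -1911*(549 + 8) = -1911*557 = -1064427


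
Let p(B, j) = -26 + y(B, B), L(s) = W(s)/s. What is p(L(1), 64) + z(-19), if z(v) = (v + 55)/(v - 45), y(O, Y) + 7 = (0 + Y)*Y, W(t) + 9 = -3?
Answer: 1767/16 ≈ 110.44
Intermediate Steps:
W(t) = -12 (W(t) = -9 - 3 = -12)
y(O, Y) = -7 + Y² (y(O, Y) = -7 + (0 + Y)*Y = -7 + Y*Y = -7 + Y²)
z(v) = (55 + v)/(-45 + v)
L(s) = -12/s
p(B, j) = -33 + B² (p(B, j) = -26 + (-7 + B²) = -33 + B²)
p(L(1), 64) + z(-19) = (-33 + (-12/1)²) + (55 - 19)/(-45 - 19) = (-33 + (-12*1)²) + 36/(-64) = (-33 + (-12)²) - 1/64*36 = (-33 + 144) - 9/16 = 111 - 9/16 = 1767/16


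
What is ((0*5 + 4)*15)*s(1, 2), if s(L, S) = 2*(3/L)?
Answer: 360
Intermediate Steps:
s(L, S) = 6/L
((0*5 + 4)*15)*s(1, 2) = ((0*5 + 4)*15)*(6/1) = ((0 + 4)*15)*(6*1) = (4*15)*6 = 60*6 = 360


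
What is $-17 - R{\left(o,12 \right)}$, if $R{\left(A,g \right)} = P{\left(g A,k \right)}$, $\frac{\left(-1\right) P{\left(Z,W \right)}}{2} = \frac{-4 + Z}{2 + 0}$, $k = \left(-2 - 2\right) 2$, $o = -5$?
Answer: $-81$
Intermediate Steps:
$k = -8$ ($k = \left(-4\right) 2 = -8$)
$P{\left(Z,W \right)} = 4 - Z$ ($P{\left(Z,W \right)} = - 2 \frac{-4 + Z}{2 + 0} = - 2 \frac{-4 + Z}{2} = - 2 \left(-4 + Z\right) \frac{1}{2} = - 2 \left(-2 + \frac{Z}{2}\right) = 4 - Z$)
$R{\left(A,g \right)} = 4 - A g$ ($R{\left(A,g \right)} = 4 - g A = 4 - A g$)
$-17 - R{\left(o,12 \right)} = -17 - \left(4 - \left(-5\right) 12\right) = -17 - \left(4 + 60\right) = -17 - 64 = -81$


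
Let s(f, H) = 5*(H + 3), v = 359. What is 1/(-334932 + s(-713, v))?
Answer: -1/333122 ≈ -3.0019e-6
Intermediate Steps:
s(f, H) = 15 + 5*H (s(f, H) = 5*(3 + H) = 15 + 5*H)
1/(-334932 + s(-713, v)) = 1/(-334932 + (15 + 5*359)) = 1/(-334932 + (15 + 1795)) = 1/(-334932 + 1810) = 1/(-333122) = -1/333122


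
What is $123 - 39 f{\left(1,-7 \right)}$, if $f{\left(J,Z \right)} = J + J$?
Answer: $45$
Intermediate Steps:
$f{\left(J,Z \right)} = 2 J$
$123 - 39 f{\left(1,-7 \right)} = 123 - 39 \cdot 2 \cdot 1 = 123 - 78 = 45$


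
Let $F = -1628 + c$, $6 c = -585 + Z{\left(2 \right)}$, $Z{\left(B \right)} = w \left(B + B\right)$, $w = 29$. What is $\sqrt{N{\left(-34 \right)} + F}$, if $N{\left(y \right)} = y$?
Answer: $\frac{i \sqrt{62646}}{6} \approx 41.715 i$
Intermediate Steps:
$Z{\left(B \right)} = 58 B$ ($Z{\left(B \right)} = 29 \left(B + B\right) = 29 \cdot 2 B = 58 B$)
$c = - \frac{469}{6}$ ($c = \frac{-585 + 58 \cdot 2}{6} = \frac{-585 + 116}{6} = \frac{1}{6} \left(-469\right) = - \frac{469}{6} \approx -78.167$)
$F = - \frac{10237}{6}$ ($F = -1628 - \frac{469}{6} = - \frac{10237}{6} \approx -1706.2$)
$\sqrt{N{\left(-34 \right)} + F} = \sqrt{-34 - \frac{10237}{6}} = \sqrt{- \frac{10441}{6}} = \frac{i \sqrt{62646}}{6}$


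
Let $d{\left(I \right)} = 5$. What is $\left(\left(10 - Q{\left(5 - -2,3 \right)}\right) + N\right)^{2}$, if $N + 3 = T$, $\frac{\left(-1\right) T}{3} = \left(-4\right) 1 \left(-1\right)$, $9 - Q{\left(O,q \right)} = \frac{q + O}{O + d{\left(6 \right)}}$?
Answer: $\frac{6241}{36} \approx 173.36$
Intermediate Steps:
$Q{\left(O,q \right)} = 9 - \frac{O + q}{5 + O}$ ($Q{\left(O,q \right)} = 9 - \frac{q + O}{O + 5} = 9 - \frac{O + q}{5 + O}$)
$T = -12$ ($T = - 3 \left(-4\right) 1 \left(-1\right) = - 3 \left(\left(-4\right) \left(-1\right)\right) = \left(-3\right) 4 = -12$)
$N = -15$ ($N = -3 - 12 = -15$)
$\left(\left(10 - Q{\left(5 - -2,3 \right)}\right) + N\right)^{2} = \left(\left(10 - \frac{45 - 3 + 8 \left(5 - -2\right)}{5 + \left(5 - -2\right)}\right) - 15\right)^{2} = \left(\left(10 - \frac{45 - 3 + 8 \left(5 + 2\right)}{5 + \left(5 + 2\right)}\right) - 15\right)^{2} = \left(\left(10 - \frac{45 - 3 + 8 \cdot 7}{5 + 7}\right) - 15\right)^{2} = \left(\left(10 - \frac{45 - 3 + 56}{12}\right) - 15\right)^{2} = \left(\left(10 - \frac{1}{12} \cdot 98\right) - 15\right)^{2} = \left(\left(10 - \frac{49}{6}\right) - 15\right)^{2} = \left(\frac{11}{6} - 15\right)^{2} = \left(- \frac{79}{6}\right)^{2} = \frac{6241}{36}$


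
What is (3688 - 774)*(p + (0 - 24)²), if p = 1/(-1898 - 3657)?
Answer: 9323864606/5555 ≈ 1.6785e+6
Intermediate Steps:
p = -1/5555 (p = 1/(-5555) = -1/5555 ≈ -0.00018002)
(3688 - 774)*(p + (0 - 24)²) = (3688 - 774)*(-1/5555 + (0 - 24)²) = 2914*(-1/5555 + (-24)²) = 2914*(-1/5555 + 576) = 2914*(3199679/5555) = 9323864606/5555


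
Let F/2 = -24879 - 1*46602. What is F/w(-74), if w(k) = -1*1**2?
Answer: 142962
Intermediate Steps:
F = -142962 (F = 2*(-24879 - 1*46602) = 2*(-24879 - 46602) = 2*(-71481) = -142962)
w(k) = -1 (w(k) = -1*1 = -1)
F/w(-74) = -142962/(-1) = -142962*(-1) = 142962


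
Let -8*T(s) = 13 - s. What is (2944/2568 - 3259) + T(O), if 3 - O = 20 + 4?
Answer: -4188541/1284 ≈ -3262.1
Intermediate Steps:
O = -21 (O = 3 - (20 + 4) = 3 - 1*24 = 3 - 24 = -21)
T(s) = -13/8 + s/8 (T(s) = -(13 - s)/8 = -13/8 + s/8)
(2944/2568 - 3259) + T(O) = (2944/2568 - 3259) + (-13/8 + (1/8)*(-21)) = (2944*(1/2568) - 3259) + (-13/8 - 21/8) = (368/321 - 3259) - 17/4 = -1045771/321 - 17/4 = -4188541/1284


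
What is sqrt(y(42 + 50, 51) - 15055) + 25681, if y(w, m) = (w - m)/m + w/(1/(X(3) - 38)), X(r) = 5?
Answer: 25681 + 10*I*sqrt(470526)/51 ≈ 25681.0 + 134.5*I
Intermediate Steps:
y(w, m) = -33*w + (w - m)/m (y(w, m) = (w - m)/m + w/(1/(5 - 38)) = (w - m)/m + w/(1/(-33)) = (w - m)/m + w/(-1/33) = (w - m)/m + w*(-33) = (w - m)/m - 33*w = -33*w + (w - m)/m)
sqrt(y(42 + 50, 51) - 15055) + 25681 = sqrt((-1 - 33*(42 + 50) + (42 + 50)/51) - 15055) + 25681 = sqrt((-1 - 33*92 + 92*(1/51)) - 15055) + 25681 = sqrt((-1 - 3036 + 92/51) - 15055) + 25681 = sqrt(-154795/51 - 15055) + 25681 = sqrt(-922600/51) + 25681 = 10*I*sqrt(470526)/51 + 25681 = 25681 + 10*I*sqrt(470526)/51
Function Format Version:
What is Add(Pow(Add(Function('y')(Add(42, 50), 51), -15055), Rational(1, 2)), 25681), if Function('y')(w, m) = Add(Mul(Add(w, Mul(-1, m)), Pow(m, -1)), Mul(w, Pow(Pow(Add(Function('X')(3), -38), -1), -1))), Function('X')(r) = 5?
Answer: Add(25681, Mul(Rational(10, 51), I, Pow(470526, Rational(1, 2)))) ≈ Add(25681., Mul(134.50, I))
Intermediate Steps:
Function('y')(w, m) = Add(Mul(-33, w), Mul(Pow(m, -1), Add(w, Mul(-1, m)))) (Function('y')(w, m) = Add(Mul(Add(w, Mul(-1, m)), Pow(m, -1)), Mul(w, Pow(Pow(Add(5, -38), -1), -1))) = Add(Mul(Pow(m, -1), Add(w, Mul(-1, m))), Mul(w, Pow(Pow(-33, -1), -1))) = Add(Mul(Pow(m, -1), Add(w, Mul(-1, m))), Mul(w, Pow(Rational(-1, 33), -1))) = Add(Mul(Pow(m, -1), Add(w, Mul(-1, m))), Mul(w, -33)) = Add(Mul(Pow(m, -1), Add(w, Mul(-1, m))), Mul(-33, w)) = Add(Mul(-33, w), Mul(Pow(m, -1), Add(w, Mul(-1, m)))))
Add(Pow(Add(Function('y')(Add(42, 50), 51), -15055), Rational(1, 2)), 25681) = Add(Pow(Add(Add(-1, Mul(-33, Add(42, 50)), Mul(Add(42, 50), Pow(51, -1))), -15055), Rational(1, 2)), 25681) = Add(Pow(Add(Add(-1, Mul(-33, 92), Mul(92, Rational(1, 51))), -15055), Rational(1, 2)), 25681) = Add(Pow(Add(Add(-1, -3036, Rational(92, 51)), -15055), Rational(1, 2)), 25681) = Add(Pow(Add(Rational(-154795, 51), -15055), Rational(1, 2)), 25681) = Add(Pow(Rational(-922600, 51), Rational(1, 2)), 25681) = Add(Mul(Rational(10, 51), I, Pow(470526, Rational(1, 2))), 25681) = Add(25681, Mul(Rational(10, 51), I, Pow(470526, Rational(1, 2))))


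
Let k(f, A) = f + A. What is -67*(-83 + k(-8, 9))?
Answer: 5494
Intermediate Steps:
k(f, A) = A + f
-67*(-83 + k(-8, 9)) = -67*(-83 + (9 - 8)) = -67*(-83 + 1) = -67*(-82) = 5494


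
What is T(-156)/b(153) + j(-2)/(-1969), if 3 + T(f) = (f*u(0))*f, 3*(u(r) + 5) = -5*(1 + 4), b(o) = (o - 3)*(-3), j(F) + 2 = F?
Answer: 212969609/295350 ≈ 721.08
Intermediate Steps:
j(F) = -2 + F
b(o) = 9 - 3*o (b(o) = (-3 + o)*(-3) = 9 - 3*o)
u(r) = -40/3 (u(r) = -5 + (-5*(1 + 4))/3 = -5 + (-5*5)/3 = -5 + (⅓)*(-25) = -5 - 25/3 = -40/3)
T(f) = -3 - 40*f²/3 (T(f) = -3 + (f*(-40/3))*f = -3 + (-40*f/3)*f = -3 - 40*f²/3)
T(-156)/b(153) + j(-2)/(-1969) = (-3 - 40/3*(-156)²)/(9 - 3*153) + (-2 - 2)/(-1969) = (-3 - 40/3*24336)/(9 - 459) - 4*(-1/1969) = (-3 - 324480)/(-450) + 4/1969 = -324483*(-1/450) + 4/1969 = 108161/150 + 4/1969 = 212969609/295350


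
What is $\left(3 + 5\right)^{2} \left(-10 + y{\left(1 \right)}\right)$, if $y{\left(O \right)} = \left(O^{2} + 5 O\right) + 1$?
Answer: $-192$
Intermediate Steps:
$y{\left(O \right)} = 1 + O^{2} + 5 O$
$\left(3 + 5\right)^{2} \left(-10 + y{\left(1 \right)}\right) = \left(3 + 5\right)^{2} \left(-10 + \left(1 + 1^{2} + 5 \cdot 1\right)\right) = 8^{2} \left(-10 + \left(1 + 1 + 5\right)\right) = 64 \left(-10 + 7\right) = 64 \left(-3\right) = -192$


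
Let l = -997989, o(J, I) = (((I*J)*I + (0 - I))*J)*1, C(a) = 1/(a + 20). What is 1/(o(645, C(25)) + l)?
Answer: -9/8980181 ≈ -1.0022e-6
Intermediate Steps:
C(a) = 1/(20 + a)
o(J, I) = J*(-I + J*I²) (o(J, I) = ((J*I² - I)*J)*1 = ((-I + J*I²)*J)*1 = (J*(-I + J*I²))*1 = J*(-I + J*I²))
1/(o(645, C(25)) + l) = 1/(645*(-1 + 645/(20 + 25))/(20 + 25) - 997989) = 1/(645*(-1 + 645/45)/45 - 997989) = 1/((1/45)*645*(-1 + (1/45)*645) - 997989) = 1/((1/45)*645*(-1 + 43/3) - 997989) = 1/((1/45)*645*(40/3) - 997989) = 1/(1720/9 - 997989) = 1/(-8980181/9) = -9/8980181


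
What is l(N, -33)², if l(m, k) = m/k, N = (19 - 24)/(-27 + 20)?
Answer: 25/53361 ≈ 0.00046851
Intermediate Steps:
N = 5/7 (N = -5/(-7) = -5*(-⅐) = 5/7 ≈ 0.71429)
l(N, -33)² = ((5/7)/(-33))² = ((5/7)*(-1/33))² = (-5/231)² = 25/53361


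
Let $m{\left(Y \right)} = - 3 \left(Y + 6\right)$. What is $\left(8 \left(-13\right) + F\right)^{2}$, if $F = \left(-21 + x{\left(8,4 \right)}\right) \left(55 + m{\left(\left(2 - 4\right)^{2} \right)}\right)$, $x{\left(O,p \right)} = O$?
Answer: $184041$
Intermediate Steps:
$m{\left(Y \right)} = -18 - 3 Y$ ($m{\left(Y \right)} = - 3 \left(6 + Y\right) = -18 - 3 Y$)
$F = -325$ ($F = \left(-21 + 8\right) \left(55 - \left(18 + 3 \left(2 - 4\right)^{2}\right)\right) = - 13 \left(55 - \left(18 + 3 \left(-2\right)^{2}\right)\right) = - 13 \left(55 - 30\right) = \left(-13\right) 25 = -325$)
$\left(8 \left(-13\right) + F\right)^{2} = \left(8 \left(-13\right) - 325\right)^{2} = \left(-104 - 325\right)^{2} = \left(-429\right)^{2} = 184041$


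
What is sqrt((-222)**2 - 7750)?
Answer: sqrt(41534) ≈ 203.80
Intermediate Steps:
sqrt((-222)**2 - 7750) = sqrt(49284 - 7750) = sqrt(41534)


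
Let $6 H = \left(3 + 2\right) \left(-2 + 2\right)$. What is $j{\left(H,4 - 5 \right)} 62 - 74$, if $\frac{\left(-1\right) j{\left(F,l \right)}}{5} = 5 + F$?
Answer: $-1624$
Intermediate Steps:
$H = 0$ ($H = \frac{\left(3 + 2\right) \left(-2 + 2\right)}{6} = \frac{5 \cdot 0}{6} = \frac{1}{6} \cdot 0 = 0$)
$j{\left(F,l \right)} = -25 - 5 F$ ($j{\left(F,l \right)} = - 5 \left(5 + F\right) = -25 - 5 F$)
$j{\left(H,4 - 5 \right)} 62 - 74 = \left(-25 - 0\right) 62 - 74 = \left(-25 + 0\right) 62 - 74 = \left(-25\right) 62 - 74 = -1550 - 74 = -1624$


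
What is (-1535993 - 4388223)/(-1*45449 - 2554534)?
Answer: 5924216/2599983 ≈ 2.2786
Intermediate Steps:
(-1535993 - 4388223)/(-1*45449 - 2554534) = -5924216/(-45449 - 2554534) = -5924216/(-2599983) = -5924216*(-1/2599983) = 5924216/2599983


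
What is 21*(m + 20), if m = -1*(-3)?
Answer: 483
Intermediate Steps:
m = 3
21*(m + 20) = 21*(3 + 20) = 21*23 = 483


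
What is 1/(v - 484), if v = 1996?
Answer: 1/1512 ≈ 0.00066138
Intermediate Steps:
1/(v - 484) = 1/(1996 - 484) = 1/1512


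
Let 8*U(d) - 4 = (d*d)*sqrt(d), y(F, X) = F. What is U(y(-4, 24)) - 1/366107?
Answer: 366105/732214 + 4*I ≈ 0.5 + 4.0*I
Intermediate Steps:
U(d) = 1/2 + d**(5/2)/8 (U(d) = 1/2 + ((d*d)*sqrt(d))/8 = 1/2 + (d**2*sqrt(d))/8 = 1/2 + d**(5/2)/8)
U(y(-4, 24)) - 1/366107 = (1/2 + (-4)**(5/2)/8) - 1/366107 = (1/2 + (32*I)/8) - 1*1/366107 = (1/2 + 4*I) - 1/366107 = 366105/732214 + 4*I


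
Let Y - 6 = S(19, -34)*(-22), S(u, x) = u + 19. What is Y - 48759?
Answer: -49589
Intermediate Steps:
S(u, x) = 19 + u
Y = -830 (Y = 6 + (19 + 19)*(-22) = 6 + 38*(-22) = 6 - 836 = -830)
Y - 48759 = -830 - 48759 = -49589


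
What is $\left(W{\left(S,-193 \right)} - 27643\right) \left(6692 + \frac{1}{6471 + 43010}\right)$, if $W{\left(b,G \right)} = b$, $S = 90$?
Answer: $- \frac{9123538180709}{49481} \approx -1.8438 \cdot 10^{8}$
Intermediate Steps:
$\left(W{\left(S,-193 \right)} - 27643\right) \left(6692 + \frac{1}{6471 + 43010}\right) = \left(90 - 27643\right) \left(6692 + \frac{1}{6471 + 43010}\right) = - 27553 \left(6692 + \frac{1}{49481}\right) = \left(-27553\right) \frac{331126853}{49481} = - \frac{9123538180709}{49481}$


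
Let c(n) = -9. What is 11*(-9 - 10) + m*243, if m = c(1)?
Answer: -2396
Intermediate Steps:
m = -9
11*(-9 - 10) + m*243 = 11*(-9 - 10) - 9*243 = 11*(-19) - 2187 = -209 - 2187 = -2396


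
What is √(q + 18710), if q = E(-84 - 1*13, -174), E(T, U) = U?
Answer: 2*√4634 ≈ 136.15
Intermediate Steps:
q = -174
√(q + 18710) = √(-174 + 18710) = √18536 = 2*√4634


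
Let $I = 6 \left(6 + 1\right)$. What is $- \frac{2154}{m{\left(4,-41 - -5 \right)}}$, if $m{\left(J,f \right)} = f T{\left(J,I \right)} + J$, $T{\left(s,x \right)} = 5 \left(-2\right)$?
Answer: $- \frac{1077}{182} \approx -5.9176$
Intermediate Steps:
$I = 42$ ($I = 6 \cdot 7 = 42$)
$T{\left(s,x \right)} = -10$
$m{\left(J,f \right)} = J - 10 f$ ($m{\left(J,f \right)} = f \left(-10\right) + J = - 10 f + J = J - 10 f$)
$- \frac{2154}{m{\left(4,-41 - -5 \right)}} = - \frac{2154}{4 - 10 \left(-41 - -5\right)} = - \frac{2154}{4 - 10 \left(-41 + 5\right)} = - \frac{2154}{4 - -360} = - \frac{2154}{4 + 360} = - \frac{2154}{364} = \left(-2154\right) \frac{1}{364} = - \frac{1077}{182}$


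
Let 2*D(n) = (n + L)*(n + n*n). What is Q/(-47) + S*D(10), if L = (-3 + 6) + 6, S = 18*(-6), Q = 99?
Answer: -5304519/47 ≈ -1.1286e+5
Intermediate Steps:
S = -108
L = 9 (L = 3 + 6 = 9)
D(n) = (9 + n)*(n + n²)/2 (D(n) = ((n + 9)*(n + n*n))/2 = ((9 + n)*(n + n²))/2 = (9 + n)*(n + n²)/2)
Q/(-47) + S*D(10) = 99/(-47) - 54*10*(9 + 10² + 10*10) = 99*(-1/47) - 54*10*(9 + 100 + 100) = -99/47 - 54*10*209 = -99/47 - 108*1045 = -99/47 - 112860 = -5304519/47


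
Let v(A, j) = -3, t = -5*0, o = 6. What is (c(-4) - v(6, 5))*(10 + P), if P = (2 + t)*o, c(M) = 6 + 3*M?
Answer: -66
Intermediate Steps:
t = 0
P = 12 (P = (2 + 0)*6 = 2*6 = 12)
(c(-4) - v(6, 5))*(10 + P) = ((6 + 3*(-4)) - 1*(-3))*(10 + 12) = ((6 - 12) + 3)*22 = (-6 + 3)*22 = -3*22 = -66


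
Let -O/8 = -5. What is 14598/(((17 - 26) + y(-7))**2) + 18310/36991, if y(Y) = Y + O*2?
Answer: 307496189/75757568 ≈ 4.0590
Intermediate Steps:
O = 40 (O = -8*(-5) = 40)
y(Y) = 80 + Y (y(Y) = Y + 40*2 = Y + 80 = 80 + Y)
14598/(((17 - 26) + y(-7))**2) + 18310/36991 = 14598/(((17 - 26) + (80 - 7))**2) + 18310/36991 = 14598/((-9 + 73)**2) + 18310*(1/36991) = 14598/(64**2) + 18310/36991 = 14598/4096 + 18310/36991 = 14598*(1/4096) + 18310/36991 = 7299/2048 + 18310/36991 = 307496189/75757568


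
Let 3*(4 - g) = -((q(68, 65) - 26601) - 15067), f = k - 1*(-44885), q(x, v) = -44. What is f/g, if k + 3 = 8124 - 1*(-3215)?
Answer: -56221/13900 ≈ -4.0447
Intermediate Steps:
k = 11336 (k = -3 + (8124 - 1*(-3215)) = -3 + (8124 + 3215) = -3 + 11339 = 11336)
f = 56221 (f = 11336 - 1*(-44885) = 11336 + 44885 = 56221)
g = -13900 (g = 4 - (-1)*((-44 - 26601) - 15067)/3 = 4 - (-1)*(-26645 - 15067)/3 = 4 - (-1)*(-41712)/3 = 4 - 1/3*41712 = 4 - 13904 = -13900)
f/g = 56221/(-13900) = 56221*(-1/13900) = -56221/13900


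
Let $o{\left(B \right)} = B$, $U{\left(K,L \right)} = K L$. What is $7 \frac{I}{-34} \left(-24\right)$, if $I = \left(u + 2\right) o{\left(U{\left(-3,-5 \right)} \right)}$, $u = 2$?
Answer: $\frac{5040}{17} \approx 296.47$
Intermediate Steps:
$I = 60$ ($I = \left(2 + 2\right) \left(\left(-3\right) \left(-5\right)\right) = 4 \cdot 15 = 60$)
$7 \frac{I}{-34} \left(-24\right) = 7 \frac{60}{-34} \left(-24\right) = 7 \cdot 60 \left(- \frac{1}{34}\right) \left(-24\right) = 7 \left(- \frac{30}{17}\right) \left(-24\right) = \left(- \frac{210}{17}\right) \left(-24\right) = \frac{5040}{17}$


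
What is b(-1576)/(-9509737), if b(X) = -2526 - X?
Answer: 950/9509737 ≈ 9.9898e-5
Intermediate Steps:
b(-1576)/(-9509737) = (-2526 - 1*(-1576))/(-9509737) = (-2526 + 1576)*(-1/9509737) = -950*(-1/9509737) = 950/9509737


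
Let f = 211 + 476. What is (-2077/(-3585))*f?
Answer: 475633/1195 ≈ 398.02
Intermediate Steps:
f = 687
(-2077/(-3585))*f = -2077/(-3585)*687 = -2077*(-1/3585)*687 = (2077/3585)*687 = 475633/1195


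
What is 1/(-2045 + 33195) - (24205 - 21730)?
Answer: -77096249/31150 ≈ -2475.0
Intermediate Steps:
1/(-2045 + 33195) - (24205 - 21730) = 1/31150 - 1*2475 = 1/31150 - 2475 = -77096249/31150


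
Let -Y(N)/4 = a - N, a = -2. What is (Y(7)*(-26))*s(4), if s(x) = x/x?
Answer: -936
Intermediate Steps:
Y(N) = 8 + 4*N (Y(N) = -4*(-2 - N) = 8 + 4*N)
s(x) = 1
(Y(7)*(-26))*s(4) = ((8 + 4*7)*(-26))*1 = ((8 + 28)*(-26))*1 = (36*(-26))*1 = -936*1 = -936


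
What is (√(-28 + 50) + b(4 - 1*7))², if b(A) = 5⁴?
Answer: (625 + √22)² ≈ 3.9651e+5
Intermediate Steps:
b(A) = 625
(√(-28 + 50) + b(4 - 1*7))² = (√(-28 + 50) + 625)² = (√22 + 625)² = (625 + √22)²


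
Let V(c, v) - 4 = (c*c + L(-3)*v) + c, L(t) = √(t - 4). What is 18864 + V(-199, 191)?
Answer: 58270 + 191*I*√7 ≈ 58270.0 + 505.34*I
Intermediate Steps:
L(t) = √(-4 + t)
V(c, v) = 4 + c + c² + I*v*√7 (V(c, v) = 4 + ((c*c + √(-4 - 3)*v) + c) = 4 + ((c² + √(-7)*v) + c) = 4 + ((c² + (I*√7)*v) + c) = 4 + ((c² + I*v*√7) + c) = 4 + (c + c² + I*v*√7) = 4 + c + c² + I*v*√7)
18864 + V(-199, 191) = 18864 + (4 - 199 + (-199)² + I*191*√7) = 18864 + (4 - 199 + 39601 + 191*I*√7) = 18864 + (39406 + 191*I*√7) = 58270 + 191*I*√7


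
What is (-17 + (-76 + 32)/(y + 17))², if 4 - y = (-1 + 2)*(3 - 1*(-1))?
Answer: 110889/289 ≈ 383.70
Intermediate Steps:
y = 0 (y = 4 - (-1 + 2)*(3 - 1*(-1)) = 4 - (3 + 1) = 4 - 4 = 0)
(-17 + (-76 + 32)/(y + 17))² = (-17 + (-76 + 32)/(0 + 17))² = (-17 - 44/17)² = (-333/17)² = 110889/289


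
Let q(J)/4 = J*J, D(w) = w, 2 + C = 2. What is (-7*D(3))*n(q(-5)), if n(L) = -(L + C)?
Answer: 2100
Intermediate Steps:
C = 0 (C = -2 + 2 = 0)
q(J) = 4*J² (q(J) = 4*(J*J) = 4*J²)
n(L) = -L (n(L) = -(L + 0) = -L)
(-7*D(3))*n(q(-5)) = (-7*3)*(-4*(-5)²) = -(-21)*4*25 = -(-21)*100 = -21*(-100) = 2100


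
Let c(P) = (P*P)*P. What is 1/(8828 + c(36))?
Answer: 1/55484 ≈ 1.8023e-5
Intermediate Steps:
c(P) = P**3 (c(P) = P**2*P = P**3)
1/(8828 + c(36)) = 1/(8828 + 36**3) = 1/(8828 + 46656) = 1/55484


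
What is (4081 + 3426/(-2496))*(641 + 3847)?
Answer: 952087125/52 ≈ 1.8309e+7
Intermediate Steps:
(4081 + 3426/(-2496))*(641 + 3847) = (4081 + 3426*(-1/2496))*4488 = (4081 - 571/416)*4488 = (1697125/416)*4488 = 952087125/52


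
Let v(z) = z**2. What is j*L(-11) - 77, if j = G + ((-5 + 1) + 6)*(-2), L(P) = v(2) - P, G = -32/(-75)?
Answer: -653/5 ≈ -130.60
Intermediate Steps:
G = 32/75 (G = -32*(-1/75) = 32/75 ≈ 0.42667)
L(P) = 4 - P (L(P) = 2**2 - P = 4 - P)
j = -268/75 (j = 32/75 + ((-5 + 1) + 6)*(-2) = 32/75 + (-4 + 6)*(-2) = 32/75 + 2*(-2) = 32/75 - 4 = -268/75 ≈ -3.5733)
j*L(-11) - 77 = -268*(4 - 1*(-11))/75 - 77 = -268*(4 + 11)/75 - 77 = -268/75*15 - 77 = -268/5 - 77 = -653/5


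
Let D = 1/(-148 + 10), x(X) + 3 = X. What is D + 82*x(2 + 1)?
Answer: -1/138 ≈ -0.0072464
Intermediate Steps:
x(X) = -3 + X
D = -1/138 (D = 1/(-138) = -1/138 ≈ -0.0072464)
D + 82*x(2 + 1) = -1/138 + 82*(-3 + (2 + 1)) = -1/138 + 82*(-3 + 3) = -1/138 + 82*0 = -1/138 + 0 = -1/138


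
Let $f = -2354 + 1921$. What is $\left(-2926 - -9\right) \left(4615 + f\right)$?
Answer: $-12198894$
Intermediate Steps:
$f = -433$
$\left(-2926 - -9\right) \left(4615 + f\right) = \left(-2926 - -9\right) \left(4615 - 433\right) = \left(-2926 + 9\right) 4182 = \left(-2917\right) 4182 = -12198894$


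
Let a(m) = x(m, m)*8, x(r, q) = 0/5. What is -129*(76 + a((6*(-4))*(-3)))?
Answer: -9804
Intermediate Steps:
x(r, q) = 0 (x(r, q) = 0*(1/5) = 0)
a(m) = 0 (a(m) = 0*8 = 0)
-129*(76 + a((6*(-4))*(-3))) = -129*(76 + 0) = -129*76 = -9804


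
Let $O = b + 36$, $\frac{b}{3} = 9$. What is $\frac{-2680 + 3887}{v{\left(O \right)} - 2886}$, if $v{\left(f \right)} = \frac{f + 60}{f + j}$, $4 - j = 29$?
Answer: $- \frac{45866}{109545} \approx -0.4187$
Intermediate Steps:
$b = 27$ ($b = 3 \cdot 9 = 27$)
$j = -25$ ($j = 4 - 29 = -25$)
$O = 63$ ($O = 27 + 36 = 63$)
$v{\left(f \right)} = \frac{60 + f}{-25 + f}$ ($v{\left(f \right)} = \frac{f + 60}{f - 25} = \frac{60 + f}{-25 + f}$)
$\frac{-2680 + 3887}{v{\left(O \right)} - 2886} = \frac{-2680 + 3887}{\frac{60 + 63}{-25 + 63} - 2886} = \frac{1207}{\frac{1}{38} \cdot 123 - 2886} = \frac{1207}{\frac{123}{38} - 2886} = \frac{1207}{- \frac{109545}{38}} = 1207 \left(- \frac{38}{109545}\right) = - \frac{45866}{109545}$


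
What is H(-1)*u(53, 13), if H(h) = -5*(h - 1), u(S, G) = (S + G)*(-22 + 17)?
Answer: -3300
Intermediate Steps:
u(S, G) = -5*G - 5*S (u(S, G) = (G + S)*(-5) = -5*G - 5*S)
H(h) = 5 - 5*h (H(h) = -5*(-1 + h) = 5 - 5*h)
H(-1)*u(53, 13) = (5 - 5*(-1))*(-5*13 - 5*53) = (5 + 5)*(-65 - 265) = 10*(-330) = -3300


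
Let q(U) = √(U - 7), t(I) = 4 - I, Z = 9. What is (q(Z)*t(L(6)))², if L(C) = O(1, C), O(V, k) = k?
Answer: 8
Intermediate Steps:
L(C) = C
q(U) = √(-7 + U)
(q(Z)*t(L(6)))² = (√(-7 + 9)*(4 - 1*6))² = (√2*(4 - 6))² = (√2*(-2))² = (-2*√2)² = 8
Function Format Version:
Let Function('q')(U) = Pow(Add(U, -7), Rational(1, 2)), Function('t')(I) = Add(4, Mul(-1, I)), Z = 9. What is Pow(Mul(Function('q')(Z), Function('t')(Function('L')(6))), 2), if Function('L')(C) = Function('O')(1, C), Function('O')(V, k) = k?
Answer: 8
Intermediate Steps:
Function('L')(C) = C
Function('q')(U) = Pow(Add(-7, U), Rational(1, 2))
Pow(Mul(Function('q')(Z), Function('t')(Function('L')(6))), 2) = Pow(Mul(Pow(Add(-7, 9), Rational(1, 2)), Add(4, Mul(-1, 6))), 2) = Pow(Mul(Pow(2, Rational(1, 2)), Add(4, -6)), 2) = Pow(Mul(Pow(2, Rational(1, 2)), -2), 2) = Pow(Mul(-2, Pow(2, Rational(1, 2))), 2) = 8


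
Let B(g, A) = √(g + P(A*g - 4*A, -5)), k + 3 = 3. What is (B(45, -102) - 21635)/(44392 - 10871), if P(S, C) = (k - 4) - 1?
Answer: -21635/33521 + 2*√10/33521 ≈ -0.64523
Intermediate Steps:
k = 0 (k = -3 + 3 = 0)
P(S, C) = -5 (P(S, C) = (0 - 4) - 1 = -4 - 1 = -5)
B(g, A) = √(-5 + g) (B(g, A) = √(g - 5) = √(-5 + g))
(B(45, -102) - 21635)/(44392 - 10871) = (√(-5 + 45) - 21635)/(44392 - 10871) = (√40 - 21635)/33521 = (2*√10 - 21635)*(1/33521) = (-21635 + 2*√10)*(1/33521) = -21635/33521 + 2*√10/33521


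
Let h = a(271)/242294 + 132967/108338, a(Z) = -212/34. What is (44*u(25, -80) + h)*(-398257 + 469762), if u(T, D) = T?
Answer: 17569353585385007595/223122002662 ≈ 7.8743e+7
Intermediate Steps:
a(Z) = -106/17 (a(Z) = -212*1/34 = -106/17)
h = 273839661619/223122002662 (h = -106/17/242294 + 132967/108338 = -106/17*1/242294 + 132967*(1/108338) = -53/2059499 + 132967/108338 = 273839661619/223122002662 ≈ 1.2273)
(44*u(25, -80) + h)*(-398257 + 469762) = (44*25 + 273839661619/223122002662)*(-398257 + 469762) = (1100 + 273839661619/223122002662)*71505 = (245708042589819/223122002662)*71505 = 17569353585385007595/223122002662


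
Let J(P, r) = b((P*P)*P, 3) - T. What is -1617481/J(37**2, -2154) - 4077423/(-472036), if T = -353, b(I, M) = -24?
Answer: -762167789149/155299844 ≈ -4907.7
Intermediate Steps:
J(P, r) = 329 (J(P, r) = -24 - 1*(-353) = -24 + 353 = 329)
-1617481/J(37**2, -2154) - 4077423/(-472036) = -1617481/329 - 4077423/(-472036) = -1617481*1/329 - 4077423*(-1/472036) = -1617481/329 + 4077423/472036 = -762167789149/155299844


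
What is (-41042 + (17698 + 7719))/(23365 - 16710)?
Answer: -3125/1331 ≈ -2.3479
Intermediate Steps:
(-41042 + (17698 + 7719))/(23365 - 16710) = (-41042 + 25417)/6655 = -15625*1/6655 = -3125/1331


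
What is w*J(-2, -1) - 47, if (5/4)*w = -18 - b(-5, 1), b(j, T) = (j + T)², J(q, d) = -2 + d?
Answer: 173/5 ≈ 34.600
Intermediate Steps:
b(j, T) = (T + j)²
w = -136/5 (w = 4*(-18 - (1 - 5)²)/5 = 4*(-18 - 1*(-4)²)/5 = 4*(-18 - 1*16)/5 = 4*(-18 - 16)/5 = (⅘)*(-34) = -136/5 ≈ -27.200)
w*J(-2, -1) - 47 = -136*(-2 - 1)/5 - 47 = -136/5*(-3) - 47 = 408/5 - 47 = 173/5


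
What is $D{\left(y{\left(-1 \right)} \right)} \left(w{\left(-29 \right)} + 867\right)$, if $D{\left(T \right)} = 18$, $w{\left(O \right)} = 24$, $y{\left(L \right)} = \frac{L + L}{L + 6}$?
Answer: $16038$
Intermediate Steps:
$y{\left(L \right)} = \frac{2 L}{6 + L}$
$D{\left(y{\left(-1 \right)} \right)} \left(w{\left(-29 \right)} + 867\right) = 18 \left(24 + 867\right) = 18 \cdot 891 = 16038$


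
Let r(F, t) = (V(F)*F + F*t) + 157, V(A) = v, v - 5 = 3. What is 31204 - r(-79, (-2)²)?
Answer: 31995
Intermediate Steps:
v = 8 (v = 5 + 3 = 8)
V(A) = 8
r(F, t) = 157 + 8*F + F*t (r(F, t) = (8*F + F*t) + 157 = 157 + 8*F + F*t)
31204 - r(-79, (-2)²) = 31204 - (157 + 8*(-79) - 79*(-2)²) = 31204 - (157 - 632 - 79*4) = 31204 - (157 - 632 - 316) = 31204 - 1*(-791) = 31204 + 791 = 31995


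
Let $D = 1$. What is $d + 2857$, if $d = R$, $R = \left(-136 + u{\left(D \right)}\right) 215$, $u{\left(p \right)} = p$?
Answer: $-26168$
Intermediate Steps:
$R = -29025$ ($R = \left(-136 + 1\right) 215 = \left(-135\right) 215 = -29025$)
$d = -29025$
$d + 2857 = -29025 + 2857 = -26168$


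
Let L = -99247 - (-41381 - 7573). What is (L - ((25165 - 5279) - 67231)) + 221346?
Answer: 218398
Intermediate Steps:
L = -50293 (L = -99247 - 1*(-48954) = -99247 + 48954 = -50293)
(L - ((25165 - 5279) - 67231)) + 221346 = (-50293 - ((25165 - 5279) - 67231)) + 221346 = (-50293 - (19886 - 67231)) + 221346 = (-50293 - 1*(-47345)) + 221346 = (-50293 + 47345) + 221346 = -2948 + 221346 = 218398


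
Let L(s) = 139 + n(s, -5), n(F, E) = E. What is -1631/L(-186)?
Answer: -1631/134 ≈ -12.172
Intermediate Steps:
L(s) = 134 (L(s) = 139 - 5 = 134)
-1631/L(-186) = -1631/134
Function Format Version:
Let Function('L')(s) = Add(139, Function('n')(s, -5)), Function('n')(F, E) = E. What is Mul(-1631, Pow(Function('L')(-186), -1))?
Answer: Rational(-1631, 134) ≈ -12.172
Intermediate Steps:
Function('L')(s) = 134 (Function('L')(s) = Add(139, -5) = 134)
Mul(-1631, Pow(Function('L')(-186), -1)) = Mul(-1631, Pow(134, -1)) = Mul(-1631, Rational(1, 134)) = Rational(-1631, 134)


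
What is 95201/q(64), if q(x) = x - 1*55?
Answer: 95201/9 ≈ 10578.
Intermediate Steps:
q(x) = -55 + x (q(x) = x - 55 = -55 + x)
95201/q(64) = 95201/(-55 + 64) = 95201/9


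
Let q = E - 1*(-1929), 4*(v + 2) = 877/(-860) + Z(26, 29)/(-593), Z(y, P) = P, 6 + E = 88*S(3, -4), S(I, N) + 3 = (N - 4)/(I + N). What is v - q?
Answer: -4824955801/2039920 ≈ -2365.3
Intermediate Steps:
S(I, N) = -3 + (-4 + N)/(I + N) (S(I, N) = -3 + (N - 4)/(I + N) = -3 + (-4 + N)/(I + N))
E = 434 (E = -6 + 88*((-4 - 3*3 - 2*(-4))/(3 - 4)) = -6 + 88*((-4 - 9 + 8)/(-1)) = -6 + 88*(-1*(-5)) = -6 + 88*5 = -6 + 440 = 434)
v = -4624841/2039920 (v = -2 + (877/(-860) + 29/(-593))/4 = -2 + (877*(-1/860) + 29*(-1/593))/4 = -2 + (-877/860 - 29/593)/4 = -2 + (1/4)*(-545001/509980) = -2 - 545001/2039920 = -4624841/2039920 ≈ -2.2672)
q = 2363 (q = 434 - 1*(-1929) = 434 + 1929 = 2363)
v - q = -4624841/2039920 - 1*2363 = -4624841/2039920 - 2363 = -4824955801/2039920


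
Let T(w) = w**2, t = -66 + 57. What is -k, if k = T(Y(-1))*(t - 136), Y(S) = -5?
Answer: 3625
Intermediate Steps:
t = -9
k = -3625 (k = (-5)**2*(-9 - 136) = 25*(-145) = -3625)
-k = -1*(-3625) = 3625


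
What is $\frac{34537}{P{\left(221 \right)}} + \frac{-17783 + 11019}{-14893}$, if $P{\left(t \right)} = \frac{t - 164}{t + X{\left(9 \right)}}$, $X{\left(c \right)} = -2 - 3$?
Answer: $\frac{37034015468}{282967} \approx 1.3088 \cdot 10^{5}$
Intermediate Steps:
$X{\left(c \right)} = -5$
$P{\left(t \right)} = \frac{-164 + t}{-5 + t}$ ($P{\left(t \right)} = \frac{t - 164}{t - 5} = \frac{-164 + t}{-5 + t}$)
$\frac{34537}{P{\left(221 \right)}} + \frac{-17783 + 11019}{-14893} = \frac{34537}{\frac{1}{-5 + 221} \left(-164 + 221\right)} + \frac{-17783 + 11019}{-14893} = \frac{34537}{\frac{1}{216} \cdot 57} - - \frac{6764}{14893} = \frac{34537}{\frac{1}{216} \cdot 57} + \frac{6764}{14893} = \frac{34537}{\frac{19}{72}} + \frac{6764}{14893} = 34537 \cdot \frac{72}{19} + \frac{6764}{14893} = \frac{2486664}{19} + \frac{6764}{14893} = \frac{37034015468}{282967}$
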